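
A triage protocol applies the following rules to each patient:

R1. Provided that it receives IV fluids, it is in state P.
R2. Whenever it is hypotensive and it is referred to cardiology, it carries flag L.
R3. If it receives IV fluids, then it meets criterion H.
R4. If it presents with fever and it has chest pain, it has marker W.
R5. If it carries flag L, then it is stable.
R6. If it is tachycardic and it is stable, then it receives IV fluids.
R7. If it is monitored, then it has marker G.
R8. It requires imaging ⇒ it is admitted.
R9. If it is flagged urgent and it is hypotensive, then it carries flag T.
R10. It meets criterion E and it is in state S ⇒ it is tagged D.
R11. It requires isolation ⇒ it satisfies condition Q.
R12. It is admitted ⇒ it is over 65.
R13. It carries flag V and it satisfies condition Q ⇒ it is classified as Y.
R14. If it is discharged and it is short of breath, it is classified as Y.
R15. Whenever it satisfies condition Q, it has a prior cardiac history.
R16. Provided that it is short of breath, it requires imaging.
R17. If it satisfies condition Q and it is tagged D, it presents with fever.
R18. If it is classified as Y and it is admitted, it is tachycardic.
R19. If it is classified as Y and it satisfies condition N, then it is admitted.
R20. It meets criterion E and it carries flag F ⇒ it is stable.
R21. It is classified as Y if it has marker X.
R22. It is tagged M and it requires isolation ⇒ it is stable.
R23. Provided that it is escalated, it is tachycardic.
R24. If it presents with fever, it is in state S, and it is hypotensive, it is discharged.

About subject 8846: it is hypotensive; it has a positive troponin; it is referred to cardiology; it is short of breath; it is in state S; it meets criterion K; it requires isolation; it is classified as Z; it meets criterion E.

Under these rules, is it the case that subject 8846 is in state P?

Yes

By R2 (it is hypotensive, it is referred to cardiology): it carries flag L.
By R5 (it carries flag L): it is stable.
By R10 (it meets criterion E, it is in state S): it is tagged D.
By R11 (it requires isolation): it satisfies condition Q.
By R16 (it is short of breath): it requires imaging.
By R17 (it satisfies condition Q, it is tagged D): it presents with fever.
By R24 (it presents with fever, it is in state S, it is hypotensive): it is discharged.
By R8 (it requires imaging): it is admitted.
By R14 (it is discharged, it is short of breath): it is classified as Y.
By R18 (it is classified as Y, it is admitted): it is tachycardic.
By R6 (it is tachycardic, it is stable): it receives IV fluids.
By R1 (it receives IV fluids): it is in state P.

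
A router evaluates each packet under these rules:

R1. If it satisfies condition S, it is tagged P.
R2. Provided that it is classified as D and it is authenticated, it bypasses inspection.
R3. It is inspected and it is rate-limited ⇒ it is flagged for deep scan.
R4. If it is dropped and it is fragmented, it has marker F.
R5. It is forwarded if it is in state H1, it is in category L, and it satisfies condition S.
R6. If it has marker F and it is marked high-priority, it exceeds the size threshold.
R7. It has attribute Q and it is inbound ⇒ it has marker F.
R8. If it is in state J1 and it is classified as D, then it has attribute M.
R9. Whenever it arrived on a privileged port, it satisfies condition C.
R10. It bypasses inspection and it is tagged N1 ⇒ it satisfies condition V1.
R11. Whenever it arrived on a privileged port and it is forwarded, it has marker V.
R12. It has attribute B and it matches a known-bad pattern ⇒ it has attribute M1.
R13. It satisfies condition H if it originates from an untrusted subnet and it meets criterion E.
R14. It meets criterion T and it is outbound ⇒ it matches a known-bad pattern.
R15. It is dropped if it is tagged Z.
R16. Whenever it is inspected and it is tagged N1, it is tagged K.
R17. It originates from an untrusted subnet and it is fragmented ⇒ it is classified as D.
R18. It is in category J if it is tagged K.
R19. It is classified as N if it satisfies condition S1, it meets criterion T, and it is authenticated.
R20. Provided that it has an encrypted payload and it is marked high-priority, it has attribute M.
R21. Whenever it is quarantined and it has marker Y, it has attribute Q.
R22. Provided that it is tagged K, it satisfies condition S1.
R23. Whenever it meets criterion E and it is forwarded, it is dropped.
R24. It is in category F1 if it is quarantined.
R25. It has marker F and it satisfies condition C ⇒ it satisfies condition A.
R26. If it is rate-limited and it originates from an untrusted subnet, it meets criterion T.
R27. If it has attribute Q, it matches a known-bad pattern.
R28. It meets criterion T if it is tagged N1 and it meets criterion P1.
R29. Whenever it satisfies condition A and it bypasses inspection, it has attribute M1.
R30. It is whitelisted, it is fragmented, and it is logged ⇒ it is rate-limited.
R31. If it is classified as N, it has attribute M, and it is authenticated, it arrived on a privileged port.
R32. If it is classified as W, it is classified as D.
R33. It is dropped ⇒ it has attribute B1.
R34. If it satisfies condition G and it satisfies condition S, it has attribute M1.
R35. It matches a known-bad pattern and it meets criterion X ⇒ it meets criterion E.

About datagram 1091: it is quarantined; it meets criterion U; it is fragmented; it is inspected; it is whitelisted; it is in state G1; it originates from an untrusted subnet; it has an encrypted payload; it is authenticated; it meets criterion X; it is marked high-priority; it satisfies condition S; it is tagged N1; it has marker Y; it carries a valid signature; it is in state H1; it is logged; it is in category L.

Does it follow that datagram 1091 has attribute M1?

Yes

By R5 (it is in state H1, it is in category L, it satisfies condition S): it is forwarded.
By R16 (it is inspected, it is tagged N1): it is tagged K.
By R17 (it originates from an untrusted subnet, it is fragmented): it is classified as D.
By R20 (it has an encrypted payload, it is marked high-priority): it has attribute M.
By R21 (it is quarantined, it has marker Y): it has attribute Q.
By R22 (it is tagged K): it satisfies condition S1.
By R27 (it has attribute Q): it matches a known-bad pattern.
By R30 (it is whitelisted, it is fragmented, it is logged): it is rate-limited.
By R35 (it matches a known-bad pattern, it meets criterion X): it meets criterion E.
By R2 (it is classified as D, it is authenticated): it bypasses inspection.
By R23 (it meets criterion E, it is forwarded): it is dropped.
By R26 (it is rate-limited, it originates from an untrusted subnet): it meets criterion T.
By R4 (it is dropped, it is fragmented): it has marker F.
By R19 (it satisfies condition S1, it meets criterion T, it is authenticated): it is classified as N.
By R31 (it is classified as N, it has attribute M, it is authenticated): it arrived on a privileged port.
By R9 (it arrived on a privileged port): it satisfies condition C.
By R25 (it has marker F, it satisfies condition C): it satisfies condition A.
By R29 (it satisfies condition A, it bypasses inspection): it has attribute M1.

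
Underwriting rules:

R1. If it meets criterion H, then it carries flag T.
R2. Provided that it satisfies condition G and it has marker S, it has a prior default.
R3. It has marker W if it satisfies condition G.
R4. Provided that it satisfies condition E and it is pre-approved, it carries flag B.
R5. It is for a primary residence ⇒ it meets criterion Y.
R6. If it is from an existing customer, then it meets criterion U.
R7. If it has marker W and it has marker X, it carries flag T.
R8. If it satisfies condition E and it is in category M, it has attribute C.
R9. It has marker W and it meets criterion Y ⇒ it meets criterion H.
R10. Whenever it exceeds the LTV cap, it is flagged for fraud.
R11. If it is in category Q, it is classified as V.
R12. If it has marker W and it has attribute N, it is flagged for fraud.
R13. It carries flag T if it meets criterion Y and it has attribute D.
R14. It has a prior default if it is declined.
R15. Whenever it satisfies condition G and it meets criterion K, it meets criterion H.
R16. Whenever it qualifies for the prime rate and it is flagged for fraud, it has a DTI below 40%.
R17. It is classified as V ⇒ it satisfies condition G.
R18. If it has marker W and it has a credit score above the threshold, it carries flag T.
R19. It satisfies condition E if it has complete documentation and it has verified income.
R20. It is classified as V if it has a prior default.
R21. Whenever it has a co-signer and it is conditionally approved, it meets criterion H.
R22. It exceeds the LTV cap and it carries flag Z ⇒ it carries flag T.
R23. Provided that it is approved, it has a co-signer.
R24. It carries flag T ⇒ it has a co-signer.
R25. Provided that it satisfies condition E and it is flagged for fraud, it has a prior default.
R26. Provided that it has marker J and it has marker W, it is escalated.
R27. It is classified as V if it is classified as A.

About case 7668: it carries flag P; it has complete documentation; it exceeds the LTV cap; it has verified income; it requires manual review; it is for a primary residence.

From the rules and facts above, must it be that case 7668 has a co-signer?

Yes

By R5 (it is for a primary residence): it meets criterion Y.
By R10 (it exceeds the LTV cap): it is flagged for fraud.
By R19 (it has complete documentation, it has verified income): it satisfies condition E.
By R25 (it satisfies condition E, it is flagged for fraud): it has a prior default.
By R20 (it has a prior default): it is classified as V.
By R17 (it is classified as V): it satisfies condition G.
By R3 (it satisfies condition G): it has marker W.
By R9 (it has marker W, it meets criterion Y): it meets criterion H.
By R1 (it meets criterion H): it carries flag T.
By R24 (it carries flag T): it has a co-signer.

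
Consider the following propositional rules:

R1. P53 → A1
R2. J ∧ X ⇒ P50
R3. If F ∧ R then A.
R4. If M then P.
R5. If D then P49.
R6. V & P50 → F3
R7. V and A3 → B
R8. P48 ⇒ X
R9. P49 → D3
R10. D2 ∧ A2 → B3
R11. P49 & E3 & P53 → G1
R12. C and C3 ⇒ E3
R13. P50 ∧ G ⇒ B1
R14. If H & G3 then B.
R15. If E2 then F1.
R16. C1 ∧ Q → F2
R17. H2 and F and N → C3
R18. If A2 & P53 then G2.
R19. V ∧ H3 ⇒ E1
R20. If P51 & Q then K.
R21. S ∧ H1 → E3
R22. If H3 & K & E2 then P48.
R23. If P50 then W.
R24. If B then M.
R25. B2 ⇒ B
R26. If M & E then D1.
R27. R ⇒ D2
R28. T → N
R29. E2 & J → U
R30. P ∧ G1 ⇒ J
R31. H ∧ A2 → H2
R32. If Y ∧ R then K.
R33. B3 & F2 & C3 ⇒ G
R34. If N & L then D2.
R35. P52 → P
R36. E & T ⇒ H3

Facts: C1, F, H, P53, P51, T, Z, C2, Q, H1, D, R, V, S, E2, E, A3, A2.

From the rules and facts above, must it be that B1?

P49  (by R5: D)
B  (by R7: V, A3)
F2  (by R16: C1, Q)
K  (by R20: P51, Q)
E3  (by R21: S, H1)
M  (by R24: B)
D2  (by R27: R)
N  (by R28: T)
H2  (by R31: H, A2)
H3  (by R36: E, T)
P  (by R4: M)
B3  (by R10: D2, A2)
G1  (by R11: P49, E3, P53)
C3  (by R17: H2, F, N)
P48  (by R22: H3, K, E2)
J  (by R30: P, G1)
G  (by R33: B3, F2, C3)
X  (by R8: P48)
P50  (by R2: J, X)
B1  (by R13: P50, G)

Yes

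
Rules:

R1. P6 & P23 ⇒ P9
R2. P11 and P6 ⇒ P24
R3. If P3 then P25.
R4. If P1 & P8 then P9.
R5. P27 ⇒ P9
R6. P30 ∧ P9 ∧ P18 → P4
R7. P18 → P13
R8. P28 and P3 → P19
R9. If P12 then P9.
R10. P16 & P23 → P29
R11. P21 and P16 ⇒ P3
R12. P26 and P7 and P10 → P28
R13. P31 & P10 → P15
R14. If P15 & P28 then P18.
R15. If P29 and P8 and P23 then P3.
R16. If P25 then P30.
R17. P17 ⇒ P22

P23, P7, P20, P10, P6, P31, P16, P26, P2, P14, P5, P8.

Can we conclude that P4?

Yes

P9  (by R1: P6, P23)
P29  (by R10: P16, P23)
P28  (by R12: P26, P7, P10)
P15  (by R13: P31, P10)
P18  (by R14: P15, P28)
P3  (by R15: P29, P8, P23)
P25  (by R3: P3)
P30  (by R16: P25)
P4  (by R6: P30, P9, P18)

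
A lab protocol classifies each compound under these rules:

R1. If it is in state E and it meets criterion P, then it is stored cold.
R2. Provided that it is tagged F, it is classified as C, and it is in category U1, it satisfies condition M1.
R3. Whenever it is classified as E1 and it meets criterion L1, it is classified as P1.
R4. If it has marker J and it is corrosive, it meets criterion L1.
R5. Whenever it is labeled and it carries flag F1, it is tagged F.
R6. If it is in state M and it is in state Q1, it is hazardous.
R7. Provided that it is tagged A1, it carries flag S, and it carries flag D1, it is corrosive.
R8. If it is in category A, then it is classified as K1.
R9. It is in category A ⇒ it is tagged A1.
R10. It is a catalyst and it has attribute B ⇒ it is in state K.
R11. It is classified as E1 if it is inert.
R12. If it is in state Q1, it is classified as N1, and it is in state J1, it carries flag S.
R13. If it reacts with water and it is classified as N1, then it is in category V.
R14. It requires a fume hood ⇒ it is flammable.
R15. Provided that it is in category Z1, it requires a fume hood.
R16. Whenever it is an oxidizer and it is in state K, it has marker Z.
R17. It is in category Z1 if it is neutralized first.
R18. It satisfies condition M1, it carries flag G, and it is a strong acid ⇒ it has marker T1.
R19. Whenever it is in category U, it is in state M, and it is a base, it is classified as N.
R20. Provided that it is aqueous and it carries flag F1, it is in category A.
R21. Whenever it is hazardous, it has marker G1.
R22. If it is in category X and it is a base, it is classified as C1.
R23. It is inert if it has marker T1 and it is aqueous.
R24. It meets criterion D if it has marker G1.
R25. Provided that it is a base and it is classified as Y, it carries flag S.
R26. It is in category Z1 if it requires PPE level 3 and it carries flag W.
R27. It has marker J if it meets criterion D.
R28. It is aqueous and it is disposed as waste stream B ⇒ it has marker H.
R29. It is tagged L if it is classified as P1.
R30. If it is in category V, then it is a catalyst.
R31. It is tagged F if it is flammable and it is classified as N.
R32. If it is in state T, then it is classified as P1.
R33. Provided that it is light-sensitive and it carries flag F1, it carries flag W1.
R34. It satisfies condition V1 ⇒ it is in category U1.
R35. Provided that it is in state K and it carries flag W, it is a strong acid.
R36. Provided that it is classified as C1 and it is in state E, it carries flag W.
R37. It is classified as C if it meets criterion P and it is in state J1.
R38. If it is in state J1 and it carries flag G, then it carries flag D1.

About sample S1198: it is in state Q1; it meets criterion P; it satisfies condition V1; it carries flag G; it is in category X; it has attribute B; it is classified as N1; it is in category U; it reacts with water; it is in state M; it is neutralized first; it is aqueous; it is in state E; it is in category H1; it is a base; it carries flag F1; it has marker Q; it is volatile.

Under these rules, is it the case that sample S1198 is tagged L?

Forward chaining from the given facts derives: is stored cold, is hazardous, is in category V, is in category Z1, is classified as N, is in category A, has marker G1, is classified as C1, meets criterion D, has marker J, is a catalyst, is in category U1, carries flag W, is classified as K1, is tagged A1, is in state K, requires a fume hood, is a strong acid, is flammable, is tagged F.
The only rule concluding "it is tagged L" is R29, which needs "it is classified as P1"; that is never established.

No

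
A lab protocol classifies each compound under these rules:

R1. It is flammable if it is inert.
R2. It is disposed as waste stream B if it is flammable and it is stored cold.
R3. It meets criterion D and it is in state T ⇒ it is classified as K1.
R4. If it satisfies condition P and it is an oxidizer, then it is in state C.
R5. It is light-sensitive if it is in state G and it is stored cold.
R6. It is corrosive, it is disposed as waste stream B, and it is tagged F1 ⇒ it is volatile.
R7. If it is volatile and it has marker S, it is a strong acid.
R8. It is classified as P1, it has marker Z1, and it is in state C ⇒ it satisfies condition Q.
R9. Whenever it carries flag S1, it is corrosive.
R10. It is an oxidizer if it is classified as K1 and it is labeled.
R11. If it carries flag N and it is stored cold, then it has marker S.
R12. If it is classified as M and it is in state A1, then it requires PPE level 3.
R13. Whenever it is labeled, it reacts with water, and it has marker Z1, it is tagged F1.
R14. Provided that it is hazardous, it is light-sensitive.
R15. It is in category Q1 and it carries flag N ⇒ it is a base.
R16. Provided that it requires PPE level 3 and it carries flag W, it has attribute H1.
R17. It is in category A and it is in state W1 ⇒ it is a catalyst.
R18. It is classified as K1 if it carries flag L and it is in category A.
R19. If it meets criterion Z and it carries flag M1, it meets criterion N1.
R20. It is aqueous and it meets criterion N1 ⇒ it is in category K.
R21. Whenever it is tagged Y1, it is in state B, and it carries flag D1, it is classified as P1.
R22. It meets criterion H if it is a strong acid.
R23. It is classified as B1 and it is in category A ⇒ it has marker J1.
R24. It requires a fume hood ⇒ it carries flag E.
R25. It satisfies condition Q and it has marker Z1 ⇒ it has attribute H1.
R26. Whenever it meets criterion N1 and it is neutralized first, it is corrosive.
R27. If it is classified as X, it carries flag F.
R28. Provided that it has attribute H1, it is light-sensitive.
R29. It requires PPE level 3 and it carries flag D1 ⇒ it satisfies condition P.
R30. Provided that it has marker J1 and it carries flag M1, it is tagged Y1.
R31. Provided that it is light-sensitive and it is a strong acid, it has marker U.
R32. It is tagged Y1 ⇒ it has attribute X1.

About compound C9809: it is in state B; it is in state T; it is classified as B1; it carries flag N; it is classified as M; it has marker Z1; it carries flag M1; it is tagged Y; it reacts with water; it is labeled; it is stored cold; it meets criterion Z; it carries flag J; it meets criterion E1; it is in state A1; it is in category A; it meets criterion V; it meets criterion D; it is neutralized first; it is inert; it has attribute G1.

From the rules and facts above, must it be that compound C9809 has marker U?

Forward chaining from the given facts derives: is flammable, is disposed as waste stream B, is classified as K1, is an oxidizer, has marker S, requires PPE level 3, is tagged F1, meets criterion N1, has marker J1, is corrosive, is tagged Y1, has attribute X1, is volatile, is a strong acid, meets criterion H.
The only rule concluding "it has marker U" is R31, which needs "it is light-sensitive"; that is never established.

No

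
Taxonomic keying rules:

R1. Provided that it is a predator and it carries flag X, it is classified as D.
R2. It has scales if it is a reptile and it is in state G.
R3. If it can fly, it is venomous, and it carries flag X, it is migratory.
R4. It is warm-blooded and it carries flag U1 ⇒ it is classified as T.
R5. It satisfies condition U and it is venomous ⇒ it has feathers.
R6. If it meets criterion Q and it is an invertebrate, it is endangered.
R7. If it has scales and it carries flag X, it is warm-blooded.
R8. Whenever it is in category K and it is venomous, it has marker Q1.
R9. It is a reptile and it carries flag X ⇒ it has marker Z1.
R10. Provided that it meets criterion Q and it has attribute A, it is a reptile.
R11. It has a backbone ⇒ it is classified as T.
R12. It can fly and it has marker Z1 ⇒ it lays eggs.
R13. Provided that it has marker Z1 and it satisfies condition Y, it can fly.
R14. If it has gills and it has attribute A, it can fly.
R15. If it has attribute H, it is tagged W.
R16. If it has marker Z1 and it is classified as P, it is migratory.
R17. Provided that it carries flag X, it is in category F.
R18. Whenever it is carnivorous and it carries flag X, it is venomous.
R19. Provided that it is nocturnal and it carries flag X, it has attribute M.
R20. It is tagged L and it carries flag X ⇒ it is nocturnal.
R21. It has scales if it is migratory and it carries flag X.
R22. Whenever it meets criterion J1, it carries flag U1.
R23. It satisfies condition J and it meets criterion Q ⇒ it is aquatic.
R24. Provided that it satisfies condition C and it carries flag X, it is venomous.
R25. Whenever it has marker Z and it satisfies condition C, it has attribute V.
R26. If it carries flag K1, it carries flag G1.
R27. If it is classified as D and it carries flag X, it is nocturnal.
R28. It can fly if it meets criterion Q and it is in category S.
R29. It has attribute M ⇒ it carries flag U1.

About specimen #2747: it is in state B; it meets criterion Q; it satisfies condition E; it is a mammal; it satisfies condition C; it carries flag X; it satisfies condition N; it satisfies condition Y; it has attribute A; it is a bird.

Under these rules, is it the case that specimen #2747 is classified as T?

Forward chaining from the given facts derives: is a reptile, is in category F, is venomous, has marker Z1, can fly, is migratory, lays eggs, has scales, is warm-blooded.
Rules concluding "it is classified as T": R4 needs "it carries flag U1"; R11 needs "it has a backbone" — none of these are established.

No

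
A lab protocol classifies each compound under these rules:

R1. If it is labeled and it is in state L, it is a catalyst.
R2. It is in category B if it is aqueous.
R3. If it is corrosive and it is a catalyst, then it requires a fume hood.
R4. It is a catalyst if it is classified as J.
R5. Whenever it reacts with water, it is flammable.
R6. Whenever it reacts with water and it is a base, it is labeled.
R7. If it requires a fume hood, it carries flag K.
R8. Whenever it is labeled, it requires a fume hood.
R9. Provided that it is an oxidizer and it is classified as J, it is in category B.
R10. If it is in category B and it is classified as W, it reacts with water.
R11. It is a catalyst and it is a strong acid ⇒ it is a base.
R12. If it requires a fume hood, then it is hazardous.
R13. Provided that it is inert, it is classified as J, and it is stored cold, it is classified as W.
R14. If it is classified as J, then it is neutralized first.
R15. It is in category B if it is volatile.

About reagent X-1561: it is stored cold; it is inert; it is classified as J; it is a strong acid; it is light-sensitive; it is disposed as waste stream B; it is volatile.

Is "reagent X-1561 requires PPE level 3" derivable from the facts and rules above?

Forward chaining from the given facts derives: is a catalyst, is a base, is classified as W, is neutralized first, is in category B, reacts with water, is flammable, is labeled, requires a fume hood, is hazardous, carries flag K.
No rule has "it requires PPE level 3" as its conclusion, and it is not among the given facts.

No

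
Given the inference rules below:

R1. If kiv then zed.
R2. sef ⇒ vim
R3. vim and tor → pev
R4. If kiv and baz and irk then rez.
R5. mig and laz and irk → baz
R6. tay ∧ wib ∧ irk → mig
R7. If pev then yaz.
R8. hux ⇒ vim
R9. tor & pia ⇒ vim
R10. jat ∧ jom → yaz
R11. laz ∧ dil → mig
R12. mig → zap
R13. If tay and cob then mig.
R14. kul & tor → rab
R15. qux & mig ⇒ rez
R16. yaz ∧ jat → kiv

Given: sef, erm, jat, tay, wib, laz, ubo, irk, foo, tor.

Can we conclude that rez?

vim  (by R2: sef)
pev  (by R3: vim, tor)
mig  (by R6: tay, wib, irk)
yaz  (by R7: pev)
kiv  (by R16: yaz, jat)
baz  (by R5: mig, laz, irk)
rez  (by R4: kiv, baz, irk)

Yes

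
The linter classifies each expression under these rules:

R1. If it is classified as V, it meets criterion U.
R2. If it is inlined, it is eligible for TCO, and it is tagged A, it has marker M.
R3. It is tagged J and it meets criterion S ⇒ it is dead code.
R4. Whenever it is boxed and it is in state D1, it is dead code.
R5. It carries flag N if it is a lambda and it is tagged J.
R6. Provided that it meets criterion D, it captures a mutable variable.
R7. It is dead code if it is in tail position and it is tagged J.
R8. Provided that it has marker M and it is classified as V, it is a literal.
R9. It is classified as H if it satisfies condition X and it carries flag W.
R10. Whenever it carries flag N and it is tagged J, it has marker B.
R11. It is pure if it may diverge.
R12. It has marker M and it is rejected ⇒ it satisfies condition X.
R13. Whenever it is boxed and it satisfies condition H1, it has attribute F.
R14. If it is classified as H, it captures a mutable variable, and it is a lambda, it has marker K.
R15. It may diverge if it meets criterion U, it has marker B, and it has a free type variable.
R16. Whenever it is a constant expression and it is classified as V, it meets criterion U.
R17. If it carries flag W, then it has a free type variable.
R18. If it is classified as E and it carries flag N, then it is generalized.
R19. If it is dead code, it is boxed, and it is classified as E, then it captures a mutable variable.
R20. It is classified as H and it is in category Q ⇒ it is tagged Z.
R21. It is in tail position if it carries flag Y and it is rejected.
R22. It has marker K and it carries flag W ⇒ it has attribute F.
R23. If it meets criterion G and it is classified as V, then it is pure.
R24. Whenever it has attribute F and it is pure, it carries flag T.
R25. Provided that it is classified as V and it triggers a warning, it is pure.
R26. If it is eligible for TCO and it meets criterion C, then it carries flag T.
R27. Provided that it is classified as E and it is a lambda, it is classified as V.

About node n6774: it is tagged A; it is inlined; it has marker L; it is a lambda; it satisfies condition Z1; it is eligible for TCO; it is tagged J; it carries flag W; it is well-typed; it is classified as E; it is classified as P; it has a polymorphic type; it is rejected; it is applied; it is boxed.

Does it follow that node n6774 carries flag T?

No

Forward chaining from the given facts derives: has marker M, carries flag N, has marker B, satisfies condition X, has a free type variable, is generalized, is classified as V, meets criterion U, is a literal, is classified as H, may diverge, is pure.
Rules concluding "it carries flag T": R24 needs "it has attribute F"; R26 needs "it meets criterion C" — none of these are established.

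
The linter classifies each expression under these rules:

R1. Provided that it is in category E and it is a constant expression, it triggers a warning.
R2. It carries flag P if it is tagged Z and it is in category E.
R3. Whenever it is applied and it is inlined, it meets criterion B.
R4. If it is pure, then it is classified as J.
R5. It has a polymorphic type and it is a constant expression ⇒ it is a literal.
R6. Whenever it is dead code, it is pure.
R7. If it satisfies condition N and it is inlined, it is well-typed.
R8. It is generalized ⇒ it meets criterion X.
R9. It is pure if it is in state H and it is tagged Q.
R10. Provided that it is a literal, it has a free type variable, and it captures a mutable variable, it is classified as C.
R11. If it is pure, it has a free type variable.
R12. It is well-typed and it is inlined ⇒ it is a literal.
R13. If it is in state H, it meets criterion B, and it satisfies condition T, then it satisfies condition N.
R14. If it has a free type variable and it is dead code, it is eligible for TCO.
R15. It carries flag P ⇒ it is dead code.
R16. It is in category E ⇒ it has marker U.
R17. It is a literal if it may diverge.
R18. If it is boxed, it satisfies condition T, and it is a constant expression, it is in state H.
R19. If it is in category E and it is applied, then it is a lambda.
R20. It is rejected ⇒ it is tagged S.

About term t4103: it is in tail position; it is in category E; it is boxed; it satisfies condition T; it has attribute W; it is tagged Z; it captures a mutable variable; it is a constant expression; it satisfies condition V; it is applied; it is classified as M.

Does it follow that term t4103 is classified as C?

Forward chaining from the given facts derives: triggers a warning, carries flag P, is dead code, has marker U, is in state H, is a lambda, is pure, has a free type variable, is eligible for TCO, is classified as J.
The only rule concluding "it is classified as C" is R10, which needs "it is a literal"; that is never established.

No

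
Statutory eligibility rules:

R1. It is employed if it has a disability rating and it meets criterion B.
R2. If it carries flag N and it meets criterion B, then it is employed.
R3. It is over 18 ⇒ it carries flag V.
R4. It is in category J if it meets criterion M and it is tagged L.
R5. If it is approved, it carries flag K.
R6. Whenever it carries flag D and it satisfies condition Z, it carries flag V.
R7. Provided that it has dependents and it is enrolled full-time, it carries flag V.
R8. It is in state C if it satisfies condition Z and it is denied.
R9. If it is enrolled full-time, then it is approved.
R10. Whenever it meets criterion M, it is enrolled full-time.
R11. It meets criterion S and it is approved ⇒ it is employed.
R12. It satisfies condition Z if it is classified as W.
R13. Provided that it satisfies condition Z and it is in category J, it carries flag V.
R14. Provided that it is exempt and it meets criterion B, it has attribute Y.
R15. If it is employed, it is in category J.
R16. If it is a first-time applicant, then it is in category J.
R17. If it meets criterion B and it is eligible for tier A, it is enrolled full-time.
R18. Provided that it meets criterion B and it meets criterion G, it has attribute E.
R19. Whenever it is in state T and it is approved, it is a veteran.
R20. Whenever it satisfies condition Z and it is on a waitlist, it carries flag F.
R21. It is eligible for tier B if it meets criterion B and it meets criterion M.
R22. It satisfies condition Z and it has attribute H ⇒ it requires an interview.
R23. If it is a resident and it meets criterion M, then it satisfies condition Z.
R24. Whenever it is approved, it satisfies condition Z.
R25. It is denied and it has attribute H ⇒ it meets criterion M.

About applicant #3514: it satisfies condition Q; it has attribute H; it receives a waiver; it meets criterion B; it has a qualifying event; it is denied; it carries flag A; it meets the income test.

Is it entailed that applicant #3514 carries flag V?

No

Forward chaining from the given facts derives: meets criterion M, is enrolled full-time, is eligible for tier B, is approved, satisfies condition Z, carries flag K, is in state C, requires an interview.
Rules concluding "it carries flag V": R3 needs "it is over 18"; R6 needs "it carries flag D"; R7 needs "it has dependents"; R13 needs "it is in category J" — none of these are established.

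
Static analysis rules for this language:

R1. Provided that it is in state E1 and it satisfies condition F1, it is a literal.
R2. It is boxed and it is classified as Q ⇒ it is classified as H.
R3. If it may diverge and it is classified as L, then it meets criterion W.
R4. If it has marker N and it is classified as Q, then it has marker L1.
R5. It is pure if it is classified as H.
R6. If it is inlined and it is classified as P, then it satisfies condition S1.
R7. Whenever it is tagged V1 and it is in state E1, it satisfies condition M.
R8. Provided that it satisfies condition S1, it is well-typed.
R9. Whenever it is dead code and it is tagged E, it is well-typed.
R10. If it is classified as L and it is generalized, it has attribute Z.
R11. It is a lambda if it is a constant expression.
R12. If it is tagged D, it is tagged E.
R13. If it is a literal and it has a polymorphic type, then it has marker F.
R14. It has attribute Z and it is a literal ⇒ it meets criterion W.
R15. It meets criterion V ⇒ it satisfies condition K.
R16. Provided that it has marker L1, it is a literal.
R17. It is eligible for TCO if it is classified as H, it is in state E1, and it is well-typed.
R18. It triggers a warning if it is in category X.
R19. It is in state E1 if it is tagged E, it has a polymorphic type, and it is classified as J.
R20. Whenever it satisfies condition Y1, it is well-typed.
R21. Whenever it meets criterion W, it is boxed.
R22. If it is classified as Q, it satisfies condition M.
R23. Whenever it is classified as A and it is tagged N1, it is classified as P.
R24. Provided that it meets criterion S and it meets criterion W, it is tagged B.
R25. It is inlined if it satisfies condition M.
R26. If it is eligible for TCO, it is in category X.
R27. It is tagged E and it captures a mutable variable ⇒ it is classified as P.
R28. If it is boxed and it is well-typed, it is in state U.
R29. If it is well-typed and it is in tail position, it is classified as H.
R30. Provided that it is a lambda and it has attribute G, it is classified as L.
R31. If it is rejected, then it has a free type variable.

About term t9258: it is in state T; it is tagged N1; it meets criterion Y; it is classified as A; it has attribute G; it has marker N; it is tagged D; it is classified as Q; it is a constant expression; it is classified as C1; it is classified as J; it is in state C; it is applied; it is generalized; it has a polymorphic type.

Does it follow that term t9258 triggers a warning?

By R4 (it has marker N, it is classified as Q): it has marker L1.
By R11 (it is a constant expression): it is a lambda.
By R12 (it is tagged D): it is tagged E.
By R16 (it has marker L1): it is a literal.
By R19 (it is tagged E, it has a polymorphic type, it is classified as J): it is in state E1.
By R22 (it is classified as Q): it satisfies condition M.
By R23 (it is classified as A, it is tagged N1): it is classified as P.
By R25 (it satisfies condition M): it is inlined.
By R30 (it is a lambda, it has attribute G): it is classified as L.
By R6 (it is inlined, it is classified as P): it satisfies condition S1.
By R8 (it satisfies condition S1): it is well-typed.
By R10 (it is classified as L, it is generalized): it has attribute Z.
By R14 (it has attribute Z, it is a literal): it meets criterion W.
By R21 (it meets criterion W): it is boxed.
By R2 (it is boxed, it is classified as Q): it is classified as H.
By R17 (it is classified as H, it is in state E1, it is well-typed): it is eligible for TCO.
By R26 (it is eligible for TCO): it is in category X.
By R18 (it is in category X): it triggers a warning.

Yes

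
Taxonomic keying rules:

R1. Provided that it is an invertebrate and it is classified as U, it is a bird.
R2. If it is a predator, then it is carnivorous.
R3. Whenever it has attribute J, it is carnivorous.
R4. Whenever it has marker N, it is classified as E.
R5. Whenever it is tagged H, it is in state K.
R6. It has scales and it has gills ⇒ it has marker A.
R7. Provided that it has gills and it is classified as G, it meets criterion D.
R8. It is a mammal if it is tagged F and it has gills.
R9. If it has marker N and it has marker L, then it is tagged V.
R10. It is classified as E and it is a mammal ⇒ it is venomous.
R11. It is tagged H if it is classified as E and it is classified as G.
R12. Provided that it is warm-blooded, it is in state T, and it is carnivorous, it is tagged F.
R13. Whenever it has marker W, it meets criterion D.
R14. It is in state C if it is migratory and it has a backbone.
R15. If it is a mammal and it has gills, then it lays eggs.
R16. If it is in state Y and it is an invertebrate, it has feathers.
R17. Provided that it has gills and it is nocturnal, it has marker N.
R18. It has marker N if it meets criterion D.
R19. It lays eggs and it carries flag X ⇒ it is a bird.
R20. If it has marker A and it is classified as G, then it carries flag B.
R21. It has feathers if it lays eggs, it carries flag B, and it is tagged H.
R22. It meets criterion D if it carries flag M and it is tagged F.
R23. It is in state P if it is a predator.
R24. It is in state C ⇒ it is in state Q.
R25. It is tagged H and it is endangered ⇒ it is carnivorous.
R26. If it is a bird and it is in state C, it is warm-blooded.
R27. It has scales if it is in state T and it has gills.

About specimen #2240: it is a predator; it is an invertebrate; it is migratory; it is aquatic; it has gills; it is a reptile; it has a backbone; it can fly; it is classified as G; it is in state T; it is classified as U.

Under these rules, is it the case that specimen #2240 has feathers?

By R1 (it is an invertebrate, it is classified as U): it is a bird.
By R2 (it is a predator): it is carnivorous.
By R7 (it has gills, it is classified as G): it meets criterion D.
By R14 (it is migratory, it has a backbone): it is in state C.
By R18 (it meets criterion D): it has marker N.
By R26 (it is a bird, it is in state C): it is warm-blooded.
By R27 (it is in state T, it has gills): it has scales.
By R4 (it has marker N): it is classified as E.
By R6 (it has scales, it has gills): it has marker A.
By R11 (it is classified as E, it is classified as G): it is tagged H.
By R12 (it is warm-blooded, it is in state T, it is carnivorous): it is tagged F.
By R20 (it has marker A, it is classified as G): it carries flag B.
By R8 (it is tagged F, it has gills): it is a mammal.
By R15 (it is a mammal, it has gills): it lays eggs.
By R21 (it lays eggs, it carries flag B, it is tagged H): it has feathers.

Yes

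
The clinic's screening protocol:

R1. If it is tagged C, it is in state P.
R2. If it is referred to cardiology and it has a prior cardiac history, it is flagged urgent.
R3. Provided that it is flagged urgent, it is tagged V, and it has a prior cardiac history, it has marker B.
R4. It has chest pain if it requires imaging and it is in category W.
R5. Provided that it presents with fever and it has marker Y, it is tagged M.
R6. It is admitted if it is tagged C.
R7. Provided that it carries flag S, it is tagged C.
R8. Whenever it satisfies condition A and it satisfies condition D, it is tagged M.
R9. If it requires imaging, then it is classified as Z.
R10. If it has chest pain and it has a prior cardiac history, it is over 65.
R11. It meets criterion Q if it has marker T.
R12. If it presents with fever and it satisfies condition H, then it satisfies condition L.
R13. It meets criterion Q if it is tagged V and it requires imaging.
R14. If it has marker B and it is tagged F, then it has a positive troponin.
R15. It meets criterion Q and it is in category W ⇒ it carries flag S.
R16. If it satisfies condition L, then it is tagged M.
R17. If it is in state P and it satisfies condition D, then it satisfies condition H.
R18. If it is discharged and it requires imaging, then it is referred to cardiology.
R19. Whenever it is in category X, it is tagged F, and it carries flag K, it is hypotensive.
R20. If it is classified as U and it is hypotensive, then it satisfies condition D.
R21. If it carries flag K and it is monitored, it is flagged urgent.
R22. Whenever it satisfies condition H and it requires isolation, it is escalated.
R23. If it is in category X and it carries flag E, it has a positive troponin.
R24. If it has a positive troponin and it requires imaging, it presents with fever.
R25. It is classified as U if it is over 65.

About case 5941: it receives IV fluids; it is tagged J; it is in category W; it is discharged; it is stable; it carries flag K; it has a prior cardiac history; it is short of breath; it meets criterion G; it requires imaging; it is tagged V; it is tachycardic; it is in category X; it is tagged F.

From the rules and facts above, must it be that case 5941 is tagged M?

By R4 (it requires imaging, it is in category W): it has chest pain.
By R10 (it has chest pain, it has a prior cardiac history): it is over 65.
By R13 (it is tagged V, it requires imaging): it meets criterion Q.
By R15 (it meets criterion Q, it is in category W): it carries flag S.
By R18 (it is discharged, it requires imaging): it is referred to cardiology.
By R19 (it is in category X, it is tagged F, it carries flag K): it is hypotensive.
By R25 (it is over 65): it is classified as U.
By R2 (it is referred to cardiology, it has a prior cardiac history): it is flagged urgent.
By R3 (it is flagged urgent, it is tagged V, it has a prior cardiac history): it has marker B.
By R7 (it carries flag S): it is tagged C.
By R14 (it has marker B, it is tagged F): it has a positive troponin.
By R20 (it is classified as U, it is hypotensive): it satisfies condition D.
By R24 (it has a positive troponin, it requires imaging): it presents with fever.
By R1 (it is tagged C): it is in state P.
By R17 (it is in state P, it satisfies condition D): it satisfies condition H.
By R12 (it presents with fever, it satisfies condition H): it satisfies condition L.
By R16 (it satisfies condition L): it is tagged M.

Yes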